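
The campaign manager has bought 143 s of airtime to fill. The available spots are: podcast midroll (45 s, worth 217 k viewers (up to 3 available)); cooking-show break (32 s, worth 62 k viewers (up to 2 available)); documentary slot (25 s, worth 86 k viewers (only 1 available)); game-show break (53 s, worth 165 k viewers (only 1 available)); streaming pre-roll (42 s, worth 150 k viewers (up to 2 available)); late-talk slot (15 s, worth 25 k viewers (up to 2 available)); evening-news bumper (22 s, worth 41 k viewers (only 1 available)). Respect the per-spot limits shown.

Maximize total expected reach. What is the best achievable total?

651

Best packing: 3×podcast midroll — 135 s, 651 total.
Every other selection either busts 143 s or exceeds an availability limit or fails to beat 651.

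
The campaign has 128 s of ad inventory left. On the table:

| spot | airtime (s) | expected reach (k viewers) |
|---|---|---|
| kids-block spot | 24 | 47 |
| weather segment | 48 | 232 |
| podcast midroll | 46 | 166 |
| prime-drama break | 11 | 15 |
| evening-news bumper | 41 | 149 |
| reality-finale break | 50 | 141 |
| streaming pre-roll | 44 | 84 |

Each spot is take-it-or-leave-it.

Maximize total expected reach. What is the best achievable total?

Filling by ratio: kids-block spot + weather segment + prime-drama break + evening-news bumper for 443, with 4 s left unused.
Replace prime-drama break and evening-news bumper with podcast midroll: the trade gains 2 net, giving 445 at 118 s.
Next best is kids-block spot + weather segment + prime-drama break + evening-news bumper at 443 (124 s) — short by 2.

445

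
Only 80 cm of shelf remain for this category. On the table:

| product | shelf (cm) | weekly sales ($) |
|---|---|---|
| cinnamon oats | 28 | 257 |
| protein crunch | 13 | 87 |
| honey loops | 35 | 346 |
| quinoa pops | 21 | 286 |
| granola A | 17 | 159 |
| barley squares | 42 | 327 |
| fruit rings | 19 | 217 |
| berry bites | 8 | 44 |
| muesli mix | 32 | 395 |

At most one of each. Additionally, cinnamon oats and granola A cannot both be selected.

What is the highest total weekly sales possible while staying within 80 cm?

942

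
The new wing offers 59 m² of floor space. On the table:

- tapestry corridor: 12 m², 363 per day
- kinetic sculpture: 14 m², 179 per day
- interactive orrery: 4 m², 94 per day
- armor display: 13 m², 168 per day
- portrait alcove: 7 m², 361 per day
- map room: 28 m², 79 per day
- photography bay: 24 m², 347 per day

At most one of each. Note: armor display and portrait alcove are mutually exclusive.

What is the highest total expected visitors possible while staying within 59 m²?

Density check — portrait alcove 51.57, tapestry corridor 30.25, interactive orrery 23.50, photography bay 14.46 are the best per m².
Greedy by ratio would take tapestry corridor + interactive orrery + portrait alcove + photography bay: 47 m² used, total 1165.
Replace interactive orrery with kinetic sculpture: the trade gains 85 net, giving 1250 at 57 m².
Next best is tapestry corridor + interactive orrery + portrait alcove + photography bay at 1165 (47 m²) — short by 85.

1250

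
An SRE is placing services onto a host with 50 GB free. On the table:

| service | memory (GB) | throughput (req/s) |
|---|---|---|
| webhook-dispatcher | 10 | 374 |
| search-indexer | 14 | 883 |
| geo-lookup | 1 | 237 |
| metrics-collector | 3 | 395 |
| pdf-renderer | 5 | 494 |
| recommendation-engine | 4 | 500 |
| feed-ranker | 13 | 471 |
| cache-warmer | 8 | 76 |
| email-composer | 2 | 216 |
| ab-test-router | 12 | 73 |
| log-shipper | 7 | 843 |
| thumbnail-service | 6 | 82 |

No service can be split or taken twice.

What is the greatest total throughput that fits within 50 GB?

Filling by ratio: webhook-dispatcher + search-indexer + geo-lookup + metrics-collector + pdf-renderer + recommendation-engine + email-composer + log-shipper for 3942, with 4 GB left unused.
Replace webhook-dispatcher with feed-ranker: the trade gains 97 net, giving 4039 at 49 GB.
Runner-up webhook-dispatcher + search-indexer + geo-lookup + metrics-collector + pdf-renderer + recommendation-engine + email-composer + log-shipper tops out at 3942.

4039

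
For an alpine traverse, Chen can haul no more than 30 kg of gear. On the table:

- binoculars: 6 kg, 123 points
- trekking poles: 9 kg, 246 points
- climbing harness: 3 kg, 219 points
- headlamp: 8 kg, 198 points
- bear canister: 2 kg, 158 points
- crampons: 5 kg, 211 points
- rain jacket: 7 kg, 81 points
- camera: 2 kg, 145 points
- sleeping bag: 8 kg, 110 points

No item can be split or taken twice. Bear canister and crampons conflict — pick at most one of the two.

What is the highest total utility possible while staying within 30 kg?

1089

By utility per kg: bear canister 79.00, climbing harness 73.00, camera 72.50 lead.
Binoculars + trekking poles + climbing harness + headlamp + bear canister + camera uses 30 of the 30 kg and totals 1089.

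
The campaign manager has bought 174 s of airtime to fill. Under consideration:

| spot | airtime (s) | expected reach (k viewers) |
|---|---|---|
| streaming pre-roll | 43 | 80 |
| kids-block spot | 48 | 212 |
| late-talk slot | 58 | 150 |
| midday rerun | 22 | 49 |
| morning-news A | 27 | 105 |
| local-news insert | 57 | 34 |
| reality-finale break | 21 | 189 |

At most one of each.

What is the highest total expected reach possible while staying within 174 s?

656

Ranking by ratio (expected reach/s): reality-finale break 9.00, kids-block spot 4.42, morning-news A 3.89.
Taking kids-block spot + late-talk slot + morning-news A + reality-finale break: 154 s used, 656 in expected reach.
Runner-up streaming pre-roll + kids-block spot + midday rerun + morning-news A + reality-finale break tops out at 635.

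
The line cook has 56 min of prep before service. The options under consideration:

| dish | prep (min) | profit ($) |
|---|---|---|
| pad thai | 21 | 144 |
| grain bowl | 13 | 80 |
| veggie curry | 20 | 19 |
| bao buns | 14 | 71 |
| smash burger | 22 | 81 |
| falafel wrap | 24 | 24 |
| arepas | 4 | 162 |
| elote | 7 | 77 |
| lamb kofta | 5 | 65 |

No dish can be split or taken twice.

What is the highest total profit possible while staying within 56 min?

528

Pad thai + grain bowl + arepas + elote + lamb kofta uses 50 of the 56 min and totals 528.
Next best is pad thai + bao buns + arepas + elote + lamb kofta at 519 (51 min) — short by 9.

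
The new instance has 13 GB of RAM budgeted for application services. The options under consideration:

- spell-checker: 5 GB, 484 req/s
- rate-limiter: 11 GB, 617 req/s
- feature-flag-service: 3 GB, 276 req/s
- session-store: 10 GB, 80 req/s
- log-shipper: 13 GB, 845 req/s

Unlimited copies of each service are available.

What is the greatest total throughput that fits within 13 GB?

1244

Best packing: 2×spell-checker + feature-flag-service — 13 GB, 1244 total.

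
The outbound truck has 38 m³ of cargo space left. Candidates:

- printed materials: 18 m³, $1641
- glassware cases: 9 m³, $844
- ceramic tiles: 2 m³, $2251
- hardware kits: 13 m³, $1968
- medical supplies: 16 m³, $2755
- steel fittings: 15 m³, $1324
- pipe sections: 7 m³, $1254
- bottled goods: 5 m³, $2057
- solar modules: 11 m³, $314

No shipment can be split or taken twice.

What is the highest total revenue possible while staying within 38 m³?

A density-first pass picks ceramic tiles + medical supplies + pipe sections + bottled goods — 8317 at 30 m³.
Dropping pipe sections frees 7 m³; slotting in hardware kits (13 m³) lifts the total to 9031 at 36 m³.
Next best is ceramic tiles + medical supplies + steel fittings + bottled goods at 8387 (38 m³) — short by 644.

9031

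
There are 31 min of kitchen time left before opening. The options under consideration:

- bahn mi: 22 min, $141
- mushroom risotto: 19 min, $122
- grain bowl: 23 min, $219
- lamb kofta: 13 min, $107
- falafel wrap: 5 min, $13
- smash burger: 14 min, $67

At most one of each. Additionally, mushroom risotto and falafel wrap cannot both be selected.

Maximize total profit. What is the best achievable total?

232

Best packing: grain bowl + falafel wrap — 28 min, 232 total.
The closest alternative, grain bowl, reaches only 219.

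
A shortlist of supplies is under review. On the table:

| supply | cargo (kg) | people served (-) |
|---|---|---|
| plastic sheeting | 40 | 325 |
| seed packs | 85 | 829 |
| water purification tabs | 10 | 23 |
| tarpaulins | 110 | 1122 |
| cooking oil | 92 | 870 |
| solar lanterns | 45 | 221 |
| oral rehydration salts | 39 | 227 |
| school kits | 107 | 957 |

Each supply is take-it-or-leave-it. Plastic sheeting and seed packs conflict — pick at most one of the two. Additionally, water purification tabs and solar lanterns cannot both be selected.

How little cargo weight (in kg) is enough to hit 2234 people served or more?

242

Minimise kg subject to total people served ≥ 2234.
Taking plastic sheeting + tarpaulins + cooking oil gives 2317 (≥ 2234) for 242 kg.
Below 242 kg the best achievable stays under 2234.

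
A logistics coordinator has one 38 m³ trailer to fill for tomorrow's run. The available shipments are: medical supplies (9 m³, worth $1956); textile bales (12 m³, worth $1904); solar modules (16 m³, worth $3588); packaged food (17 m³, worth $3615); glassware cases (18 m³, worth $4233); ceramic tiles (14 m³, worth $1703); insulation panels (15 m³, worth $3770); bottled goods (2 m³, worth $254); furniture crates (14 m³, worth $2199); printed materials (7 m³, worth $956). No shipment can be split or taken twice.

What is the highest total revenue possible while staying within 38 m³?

8314

Filling by ratio: glassware cases + insulation panels + bottled goods for 8257, with 3 m³ left unused.
Dropping glassware cases and bottled goods frees 20 m³; slotting in solar modules + printed materials (23 m³) lifts the total to 8314 at 38 m³.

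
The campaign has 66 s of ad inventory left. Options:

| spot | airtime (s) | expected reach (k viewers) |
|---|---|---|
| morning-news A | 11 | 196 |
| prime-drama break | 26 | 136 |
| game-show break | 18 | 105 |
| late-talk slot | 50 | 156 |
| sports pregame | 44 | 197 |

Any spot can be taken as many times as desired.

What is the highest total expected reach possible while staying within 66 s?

Ranking by ratio (expected reach/s): morning-news A 17.82, game-show break 5.83, prime-drama break 5.23, sports pregame 4.48.
6×morning-news A uses 66 of the 66 s and totals 1176.
Every other selection either busts 66 s or fails to beat 1176.

1176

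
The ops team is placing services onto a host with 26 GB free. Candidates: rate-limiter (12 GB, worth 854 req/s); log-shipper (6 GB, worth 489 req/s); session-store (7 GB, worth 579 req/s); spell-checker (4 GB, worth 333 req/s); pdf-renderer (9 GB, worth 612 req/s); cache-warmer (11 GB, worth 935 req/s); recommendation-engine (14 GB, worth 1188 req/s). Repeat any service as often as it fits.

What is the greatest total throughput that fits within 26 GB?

Density check — cache-warmer 85.00, recommendation-engine 84.86, spell-checker 83.25 are the best per GB.
Spell-checker + 2×cache-warmer uses 26 of the 26 GB and totals 2203.

2203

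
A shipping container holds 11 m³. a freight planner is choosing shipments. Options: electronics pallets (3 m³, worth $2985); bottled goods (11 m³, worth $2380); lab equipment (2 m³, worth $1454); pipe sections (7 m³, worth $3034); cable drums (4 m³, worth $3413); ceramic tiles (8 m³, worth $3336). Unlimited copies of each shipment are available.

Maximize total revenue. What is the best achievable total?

Density check — electronics pallets 995.00, cable drums 853.25, lab equipment 727.00, pipe sections 433.43 are the best per m³.
Best packing: 3×electronics pallets + lab equipment — 11 m³, 10409 total.
Nothing else within 11 m³ beats 10409.

10409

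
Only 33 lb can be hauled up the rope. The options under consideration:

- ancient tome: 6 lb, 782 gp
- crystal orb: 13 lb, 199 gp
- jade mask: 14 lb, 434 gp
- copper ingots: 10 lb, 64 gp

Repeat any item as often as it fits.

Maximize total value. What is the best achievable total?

3910

5×ancient tome uses 30 of the 33 lb and totals 3910.
Every other selection either busts 33 lb or fails to beat 3910.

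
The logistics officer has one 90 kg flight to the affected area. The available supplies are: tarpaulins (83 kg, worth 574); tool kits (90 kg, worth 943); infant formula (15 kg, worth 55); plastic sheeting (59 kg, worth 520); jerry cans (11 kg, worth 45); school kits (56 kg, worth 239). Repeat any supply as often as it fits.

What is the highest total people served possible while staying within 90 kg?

Tool kits uses 90 of the 90 kg and totals 943.
Every other selection either busts 90 kg or fails to beat 943.

943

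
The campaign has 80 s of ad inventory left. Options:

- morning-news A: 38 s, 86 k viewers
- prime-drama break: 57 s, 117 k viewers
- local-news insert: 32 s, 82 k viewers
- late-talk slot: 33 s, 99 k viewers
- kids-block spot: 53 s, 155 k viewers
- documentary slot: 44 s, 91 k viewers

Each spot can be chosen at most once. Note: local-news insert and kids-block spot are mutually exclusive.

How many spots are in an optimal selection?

2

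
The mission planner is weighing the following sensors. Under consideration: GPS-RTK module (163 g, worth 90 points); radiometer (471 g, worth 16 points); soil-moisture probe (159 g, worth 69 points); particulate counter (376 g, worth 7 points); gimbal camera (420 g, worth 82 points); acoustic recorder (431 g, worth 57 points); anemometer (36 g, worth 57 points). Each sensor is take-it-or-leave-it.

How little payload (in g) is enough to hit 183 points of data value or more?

358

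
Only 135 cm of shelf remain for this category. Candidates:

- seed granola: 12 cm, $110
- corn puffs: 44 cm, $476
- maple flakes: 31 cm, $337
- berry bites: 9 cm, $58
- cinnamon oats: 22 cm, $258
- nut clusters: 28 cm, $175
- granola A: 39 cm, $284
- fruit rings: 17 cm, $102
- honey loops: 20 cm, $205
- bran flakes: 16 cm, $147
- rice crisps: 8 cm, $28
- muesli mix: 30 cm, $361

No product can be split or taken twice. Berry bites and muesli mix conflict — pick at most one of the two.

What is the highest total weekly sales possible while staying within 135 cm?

1460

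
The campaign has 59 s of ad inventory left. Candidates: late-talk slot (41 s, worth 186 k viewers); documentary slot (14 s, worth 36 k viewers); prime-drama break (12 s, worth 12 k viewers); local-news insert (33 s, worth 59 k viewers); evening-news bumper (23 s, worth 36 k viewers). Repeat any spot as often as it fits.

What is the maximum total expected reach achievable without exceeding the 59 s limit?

Best packing: late-talk slot + documentary slot — 55 s, 222 total.
That's the maximum — no swap from here does better than 222.

222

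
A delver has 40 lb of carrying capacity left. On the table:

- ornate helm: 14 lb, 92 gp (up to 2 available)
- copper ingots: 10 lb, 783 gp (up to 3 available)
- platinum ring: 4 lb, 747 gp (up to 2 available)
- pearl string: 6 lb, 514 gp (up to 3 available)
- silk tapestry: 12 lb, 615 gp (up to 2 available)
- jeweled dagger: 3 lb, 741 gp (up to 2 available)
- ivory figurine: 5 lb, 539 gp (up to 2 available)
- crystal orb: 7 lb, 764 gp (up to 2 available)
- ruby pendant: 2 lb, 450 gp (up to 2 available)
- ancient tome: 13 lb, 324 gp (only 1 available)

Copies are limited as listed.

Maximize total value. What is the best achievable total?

6032

Greedy by ratio would take 2×platinum ring + 2×jeweled dagger + ivory figurine + 2×crystal orb + 2×ruby pendant: 37 lb used, total 5943.
Replace ruby pendant with ivory figurine: the trade gains 89 net, giving 6032 at 40 lb.
That's the maximum — no swap from here does better than 6032.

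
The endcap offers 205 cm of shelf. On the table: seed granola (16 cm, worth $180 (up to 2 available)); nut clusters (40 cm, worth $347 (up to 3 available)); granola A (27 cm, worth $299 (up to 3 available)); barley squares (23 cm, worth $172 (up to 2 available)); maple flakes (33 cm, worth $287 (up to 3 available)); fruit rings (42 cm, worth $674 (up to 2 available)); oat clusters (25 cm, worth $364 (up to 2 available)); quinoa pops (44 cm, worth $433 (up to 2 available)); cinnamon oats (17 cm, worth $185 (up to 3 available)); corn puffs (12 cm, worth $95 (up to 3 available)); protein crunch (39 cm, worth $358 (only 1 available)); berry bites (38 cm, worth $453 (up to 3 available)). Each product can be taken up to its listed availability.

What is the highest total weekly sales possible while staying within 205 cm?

2894

By weekly sales per cm: fruit rings 16.05, oat clusters 14.56, berry bites 11.92 lead.
Filling by ratio: 2×seed granola + 2×fruit rings + 2×oat clusters + berry bites for 2889, with 1 cm left unused.
Replace seed granola with cinnamon oats: the trade gains 5 net, giving 2894 at 205 cm.
No other feasible combination exceeds 2894.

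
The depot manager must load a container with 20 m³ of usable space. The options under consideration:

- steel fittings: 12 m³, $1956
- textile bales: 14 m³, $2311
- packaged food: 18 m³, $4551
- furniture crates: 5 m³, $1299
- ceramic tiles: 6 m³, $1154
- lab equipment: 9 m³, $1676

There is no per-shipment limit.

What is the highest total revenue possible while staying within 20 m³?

Density check — furniture crates 259.80, packaged food 252.83, ceramic tiles 192.33 are the best per m³.
Taking 4×furniture crates: 20 m³ used, 5196 in revenue.
Every other selection either busts 20 m³ or fails to beat 5196.

5196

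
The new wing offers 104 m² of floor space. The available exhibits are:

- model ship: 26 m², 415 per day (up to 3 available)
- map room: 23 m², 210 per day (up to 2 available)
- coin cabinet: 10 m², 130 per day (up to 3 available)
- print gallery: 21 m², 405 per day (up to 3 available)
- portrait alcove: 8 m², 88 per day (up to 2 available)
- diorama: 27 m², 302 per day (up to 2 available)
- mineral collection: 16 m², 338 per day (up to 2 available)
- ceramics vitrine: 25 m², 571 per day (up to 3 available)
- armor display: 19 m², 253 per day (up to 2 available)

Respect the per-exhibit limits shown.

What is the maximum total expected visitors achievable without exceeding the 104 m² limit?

2223

Filling by ratio: coin cabinet + mineral collection + 3×ceramics vitrine for 2181, with 3 m² left unused.
Replace coin cabinet and ceramics vitrine with print gallery + mineral collection: the trade gains 42 net, giving 2223 at 103 m².
No other feasible combination exceeds 2223.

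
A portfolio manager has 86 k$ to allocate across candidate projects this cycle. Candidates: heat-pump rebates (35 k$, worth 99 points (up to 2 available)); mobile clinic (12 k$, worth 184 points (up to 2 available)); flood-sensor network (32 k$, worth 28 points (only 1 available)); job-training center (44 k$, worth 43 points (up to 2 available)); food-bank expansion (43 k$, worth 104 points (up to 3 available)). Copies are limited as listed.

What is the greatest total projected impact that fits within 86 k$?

472

Density check — mobile clinic 15.33, heat-pump rebates 2.83, food-bank expansion 2.42, job-training center 0.98 are the best per k$.
Filling by ratio: heat-pump rebates + 2×mobile clinic for 467, with 27 k$ left unused.
Dropping heat-pump rebates frees 35 k$; slotting in food-bank expansion (43 k$) lifts the total to 472 at 67 k$.
No other feasible combination exceeds 472.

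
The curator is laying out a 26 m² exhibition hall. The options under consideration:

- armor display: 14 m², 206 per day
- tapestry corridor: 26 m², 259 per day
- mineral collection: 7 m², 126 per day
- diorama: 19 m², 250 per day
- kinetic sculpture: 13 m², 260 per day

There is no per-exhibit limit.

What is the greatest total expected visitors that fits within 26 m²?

520

Taking 2×kinetic sculpture: 26 m² used, 520 in expected visitors.
Nothing else within 26 m² beats 520.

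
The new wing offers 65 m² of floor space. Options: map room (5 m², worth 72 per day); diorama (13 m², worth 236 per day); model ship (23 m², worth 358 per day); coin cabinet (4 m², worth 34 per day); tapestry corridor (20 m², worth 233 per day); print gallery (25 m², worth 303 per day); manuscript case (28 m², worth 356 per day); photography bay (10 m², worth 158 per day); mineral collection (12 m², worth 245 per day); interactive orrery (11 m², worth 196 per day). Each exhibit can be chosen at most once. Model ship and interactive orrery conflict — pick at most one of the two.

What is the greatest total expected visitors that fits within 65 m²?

Filling by ratio: map room + diorama + coin cabinet + photography bay + mineral collection + interactive orrery for 941, with 10 m² left unused.
Dropping coin cabinet and interactive orrery frees 15 m²; slotting in model ship (23 m²) lifts the total to 1069 at 63 m².

1069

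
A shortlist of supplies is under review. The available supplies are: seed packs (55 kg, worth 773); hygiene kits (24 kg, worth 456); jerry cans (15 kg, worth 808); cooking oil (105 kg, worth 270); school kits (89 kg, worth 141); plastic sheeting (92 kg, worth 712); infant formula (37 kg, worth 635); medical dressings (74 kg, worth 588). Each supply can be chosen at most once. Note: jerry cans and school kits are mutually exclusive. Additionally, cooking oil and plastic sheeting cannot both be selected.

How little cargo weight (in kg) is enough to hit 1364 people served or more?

Need the lightest bundle worth ≥ 1364.
jerry cans + infant formula reaches 1443 using 52 kg.
Any bundle with less than 52 kg falls short of 1364.

52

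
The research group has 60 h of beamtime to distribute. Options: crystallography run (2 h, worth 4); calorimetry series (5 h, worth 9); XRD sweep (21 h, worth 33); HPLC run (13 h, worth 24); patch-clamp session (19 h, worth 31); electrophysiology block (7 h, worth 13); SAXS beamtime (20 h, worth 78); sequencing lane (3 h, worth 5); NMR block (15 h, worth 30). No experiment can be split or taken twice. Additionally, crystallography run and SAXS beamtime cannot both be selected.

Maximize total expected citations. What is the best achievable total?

Best packing: calorimetry series + HPLC run + electrophysiology block + SAXS beamtime + NMR block — 60 h, 154 total.

154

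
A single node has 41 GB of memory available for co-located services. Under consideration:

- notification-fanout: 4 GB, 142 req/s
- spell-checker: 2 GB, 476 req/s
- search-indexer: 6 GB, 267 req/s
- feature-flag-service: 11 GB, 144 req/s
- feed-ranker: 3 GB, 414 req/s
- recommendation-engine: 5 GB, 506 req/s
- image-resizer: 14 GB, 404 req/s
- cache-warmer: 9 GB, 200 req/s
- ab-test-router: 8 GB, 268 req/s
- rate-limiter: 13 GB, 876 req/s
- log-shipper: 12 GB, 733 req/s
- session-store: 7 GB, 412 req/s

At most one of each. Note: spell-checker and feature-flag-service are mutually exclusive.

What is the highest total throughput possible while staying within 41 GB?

Ranking by ratio (throughput/GB): spell-checker 238.00, feed-ranker 138.00, recommendation-engine 101.20, rate-limiter 67.38.
The ratio ordering already packs tightly: spell-checker + search-indexer + feed-ranker + recommendation-engine + rate-limiter + log-shipper, 41 GB, 3272.
Runner-up notification-fanout + spell-checker + feed-ranker + recommendation-engine + rate-limiter + log-shipper tops out at 3147.

3272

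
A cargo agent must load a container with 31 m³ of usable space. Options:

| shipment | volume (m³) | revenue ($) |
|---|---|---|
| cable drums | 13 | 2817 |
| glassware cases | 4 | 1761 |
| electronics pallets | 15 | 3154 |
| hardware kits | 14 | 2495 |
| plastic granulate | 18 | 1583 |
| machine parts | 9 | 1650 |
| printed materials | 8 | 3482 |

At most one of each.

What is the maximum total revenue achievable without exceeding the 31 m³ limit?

8397

By revenue per m³: glassware cases 440.25, printed materials 435.25, cable drums 216.69 lead.
Taking the top-ratio shipments first gives cable drums + glassware cases + printed materials for 8060 (25 m³).
Replace cable drums with electronics pallets: the trade gains 337 net, giving 8397 at 27 m³.
Next best is cable drums + glassware cases + printed materials at 8060 (25 m³) — short by 337.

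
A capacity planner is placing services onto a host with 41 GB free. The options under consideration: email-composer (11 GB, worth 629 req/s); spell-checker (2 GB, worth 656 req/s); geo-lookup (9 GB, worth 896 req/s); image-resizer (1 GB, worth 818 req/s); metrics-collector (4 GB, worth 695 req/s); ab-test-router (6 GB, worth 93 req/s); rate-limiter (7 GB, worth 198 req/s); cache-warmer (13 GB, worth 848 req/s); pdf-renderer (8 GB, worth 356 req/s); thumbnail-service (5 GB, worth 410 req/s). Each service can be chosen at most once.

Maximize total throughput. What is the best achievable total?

Greedy by ratio would take spell-checker + geo-lookup + image-resizer + metrics-collector + rate-limiter + cache-warmer + thumbnail-service: 41 GB used, total 4521.
The 12 GB tied up in rate-limiter and thumbnail-service is better spent on email-composer — total rises to 4542 (40 GB).

4542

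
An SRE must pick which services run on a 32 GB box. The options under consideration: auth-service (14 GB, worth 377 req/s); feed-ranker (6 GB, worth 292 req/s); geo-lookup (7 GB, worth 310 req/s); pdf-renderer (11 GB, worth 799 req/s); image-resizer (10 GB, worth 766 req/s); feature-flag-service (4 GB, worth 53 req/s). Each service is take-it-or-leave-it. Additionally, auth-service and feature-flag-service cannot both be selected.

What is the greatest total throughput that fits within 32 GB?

Ranking by ratio (throughput/GB): image-resizer 76.60, pdf-renderer 72.64, feed-ranker 48.67, geo-lookup 44.29.
A density-first pass picks feed-ranker + pdf-renderer + image-resizer + feature-flag-service — 1910 at 31 GB.
The 6 GB tied up in feed-ranker is better spent on geo-lookup — total rises to 1928 (32 GB).
Nothing else feasible within 32 GB beats 1928.

1928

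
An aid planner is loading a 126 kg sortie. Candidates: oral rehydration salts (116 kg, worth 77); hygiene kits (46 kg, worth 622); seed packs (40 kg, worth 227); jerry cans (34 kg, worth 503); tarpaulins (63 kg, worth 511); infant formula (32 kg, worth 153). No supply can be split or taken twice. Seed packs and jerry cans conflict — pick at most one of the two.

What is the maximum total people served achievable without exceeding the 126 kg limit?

Hygiene kits + jerry cans + infant formula uses 112 of the 126 kg and totals 1278.
Next best is hygiene kits + tarpaulins at 1133 (109 kg) — short by 145.

1278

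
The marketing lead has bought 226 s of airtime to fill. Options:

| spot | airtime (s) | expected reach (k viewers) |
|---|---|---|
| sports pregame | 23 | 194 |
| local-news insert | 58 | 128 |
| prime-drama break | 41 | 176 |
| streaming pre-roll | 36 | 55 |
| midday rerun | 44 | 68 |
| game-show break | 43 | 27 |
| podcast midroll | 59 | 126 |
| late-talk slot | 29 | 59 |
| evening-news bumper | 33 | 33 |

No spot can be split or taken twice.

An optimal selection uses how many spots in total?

5

Best achievable expected reach is 692.
For example sports pregame + local-news insert + prime-drama break + midday rerun + podcast midroll achieves it, using 225 s.
Any selection reaching 692 contains exactly 5 spots.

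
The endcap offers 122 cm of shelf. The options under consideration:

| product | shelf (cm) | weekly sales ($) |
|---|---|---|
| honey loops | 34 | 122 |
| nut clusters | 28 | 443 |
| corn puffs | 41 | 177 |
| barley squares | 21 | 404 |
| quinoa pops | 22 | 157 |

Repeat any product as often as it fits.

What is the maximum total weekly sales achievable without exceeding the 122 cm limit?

Taking the top-ratio products first gives 5×barley squares for 2020 (105 cm).
Replace 2×barley squares with 2×nut clusters: the trade gains 78 net, giving 2098 at 119 cm.
The spare 3 cm is too small for any remaining product, and no exchange beats 2098.

2098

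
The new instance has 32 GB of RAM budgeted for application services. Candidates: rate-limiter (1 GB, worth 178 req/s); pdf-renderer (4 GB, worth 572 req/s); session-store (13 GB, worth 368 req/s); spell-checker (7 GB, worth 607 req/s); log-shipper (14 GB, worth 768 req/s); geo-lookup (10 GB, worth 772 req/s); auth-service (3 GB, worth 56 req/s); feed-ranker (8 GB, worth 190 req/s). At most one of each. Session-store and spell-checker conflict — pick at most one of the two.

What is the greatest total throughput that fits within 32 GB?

2346

The ratio heuristic lands on rate-limiter + pdf-renderer + spell-checker + geo-lookup + feed-ranker (2319) but leaves 2 GB idle.
Dropping spell-checker and feed-ranker frees 15 GB; slotting in log-shipper + auth-service (17 GB) lifts the total to 2346 at 32 GB.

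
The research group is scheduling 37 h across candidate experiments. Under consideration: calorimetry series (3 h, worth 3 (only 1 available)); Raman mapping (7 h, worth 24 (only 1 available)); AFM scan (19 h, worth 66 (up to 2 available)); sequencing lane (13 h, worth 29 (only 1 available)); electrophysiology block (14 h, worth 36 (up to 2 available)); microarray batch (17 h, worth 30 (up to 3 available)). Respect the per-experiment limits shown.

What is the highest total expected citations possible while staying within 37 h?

A density-first pass picks calorimetry series + Raman mapping + AFM scan — 93 at 29 h.
Dropping Raman mapping frees 7 h; slotting in electrophysiology block (14 h) lifts the total to 105 at 36 h.
No other feasible combination exceeds 105.

105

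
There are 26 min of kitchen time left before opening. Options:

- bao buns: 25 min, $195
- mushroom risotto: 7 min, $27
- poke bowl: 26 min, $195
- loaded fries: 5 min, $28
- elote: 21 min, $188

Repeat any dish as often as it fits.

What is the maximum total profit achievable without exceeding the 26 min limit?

Best packing: loaded fries + elote — 26 min, 216 total.

216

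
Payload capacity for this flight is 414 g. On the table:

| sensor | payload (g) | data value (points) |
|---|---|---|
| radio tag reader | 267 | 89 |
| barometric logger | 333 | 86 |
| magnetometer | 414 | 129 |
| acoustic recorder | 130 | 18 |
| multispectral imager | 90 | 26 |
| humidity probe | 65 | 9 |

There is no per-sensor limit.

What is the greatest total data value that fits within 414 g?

Filling by ratio: radio tag reader + multispectral imager for 115, with 57 g left unused.
The 357 g tied up in radio tag reader and multispectral imager is better spent on magnetometer — total rises to 129 (414 g).
Every other selection either busts 414 g or fails to beat 129.

129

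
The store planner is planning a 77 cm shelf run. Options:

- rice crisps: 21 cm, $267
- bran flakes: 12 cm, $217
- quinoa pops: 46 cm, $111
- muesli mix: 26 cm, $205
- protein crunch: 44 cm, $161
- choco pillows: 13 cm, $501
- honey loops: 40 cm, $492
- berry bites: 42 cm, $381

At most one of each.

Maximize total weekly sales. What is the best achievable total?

1260

A density-first pass picks rice crisps + bran flakes + muesli mix + choco pillows — 1190 at 72 cm.
The 38 cm tied up in bran flakes and muesli mix is better spent on honey loops — total rises to 1260 (74 cm).
Next best is bran flakes + choco pillows + honey loops at 1210 (65 cm) — short by 50.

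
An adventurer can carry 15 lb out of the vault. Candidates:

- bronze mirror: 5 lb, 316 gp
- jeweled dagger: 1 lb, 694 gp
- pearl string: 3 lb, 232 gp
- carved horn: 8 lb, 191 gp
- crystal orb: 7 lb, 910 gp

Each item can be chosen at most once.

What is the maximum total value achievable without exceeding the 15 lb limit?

Filling by ratio: jeweled dagger + pearl string + crystal orb for 1836, with 4 lb left unused.
The 3 lb tied up in pearl string is better spent on bronze mirror — total rises to 1920 (13 lb).

1920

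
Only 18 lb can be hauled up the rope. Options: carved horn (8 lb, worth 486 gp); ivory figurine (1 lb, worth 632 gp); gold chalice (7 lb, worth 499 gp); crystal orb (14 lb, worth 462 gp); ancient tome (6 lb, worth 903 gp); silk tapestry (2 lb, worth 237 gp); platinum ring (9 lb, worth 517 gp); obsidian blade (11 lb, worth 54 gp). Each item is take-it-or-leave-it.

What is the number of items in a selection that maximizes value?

4

The maximum value within 18 lb is 2289.
One optimal bundle: ivory figurine + ancient tome + silk tapestry + platinum ring (18 lb).
Every optimal selection uses 4 items.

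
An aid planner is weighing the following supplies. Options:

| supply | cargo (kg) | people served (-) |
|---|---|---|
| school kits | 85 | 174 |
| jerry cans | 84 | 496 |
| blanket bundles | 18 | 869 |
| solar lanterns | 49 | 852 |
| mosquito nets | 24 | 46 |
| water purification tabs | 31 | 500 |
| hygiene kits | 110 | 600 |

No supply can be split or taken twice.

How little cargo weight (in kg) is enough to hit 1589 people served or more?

67

Need the lightest bundle worth ≥ 1589.
blanket bundles + solar lanterns reaches 1721 using 67 kg.
Any bundle with less than 67 kg falls short of 1589.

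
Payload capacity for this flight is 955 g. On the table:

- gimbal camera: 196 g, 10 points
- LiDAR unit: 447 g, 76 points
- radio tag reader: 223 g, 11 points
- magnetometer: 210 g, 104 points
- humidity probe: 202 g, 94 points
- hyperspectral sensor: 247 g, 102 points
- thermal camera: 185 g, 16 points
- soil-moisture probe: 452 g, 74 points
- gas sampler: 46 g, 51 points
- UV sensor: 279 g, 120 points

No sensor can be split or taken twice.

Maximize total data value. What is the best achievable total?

Density check — gas sampler 1.11, magnetometer 0.50, humidity probe 0.47 are the best per g.
The ratio heuristic lands on magnetometer + humidity probe + thermal camera + gas sampler + UV sensor (385) but leaves 33 g idle.
The 231 g tied up in thermal camera and gas sampler is better spent on hyperspectral sensor — total rises to 420 (938 g).

420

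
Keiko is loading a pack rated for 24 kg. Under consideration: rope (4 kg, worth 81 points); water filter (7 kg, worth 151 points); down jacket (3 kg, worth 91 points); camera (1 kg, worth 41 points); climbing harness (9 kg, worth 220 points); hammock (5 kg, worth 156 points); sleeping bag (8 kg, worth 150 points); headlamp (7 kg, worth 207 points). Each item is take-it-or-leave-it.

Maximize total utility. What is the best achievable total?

674

A density-first pass picks water filter + down jacket + camera + hammock + headlamp — 646 at 23 kg.
The 8 kg tied up in water filter and camera is better spent on climbing harness — total rises to 674 (24 kg).
An exhaustive check of the 256 subsets confirms 674.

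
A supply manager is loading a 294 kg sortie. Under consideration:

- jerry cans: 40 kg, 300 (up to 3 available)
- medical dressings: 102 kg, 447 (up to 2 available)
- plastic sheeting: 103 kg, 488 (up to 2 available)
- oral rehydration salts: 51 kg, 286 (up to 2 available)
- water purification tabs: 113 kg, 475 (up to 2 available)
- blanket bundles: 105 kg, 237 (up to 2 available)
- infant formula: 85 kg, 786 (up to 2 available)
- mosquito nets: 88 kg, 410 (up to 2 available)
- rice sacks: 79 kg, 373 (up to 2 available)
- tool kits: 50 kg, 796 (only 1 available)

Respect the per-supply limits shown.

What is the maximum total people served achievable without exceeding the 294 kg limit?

Ranking by ratio (people served/kg): tool kits 15.92, infant formula 9.25, jerry cans 7.50.
Jerry cans + 2×infant formula + tool kits uses 260 of the 294 kg and totals 2668.
No other feasible combination exceeds 2668.

2668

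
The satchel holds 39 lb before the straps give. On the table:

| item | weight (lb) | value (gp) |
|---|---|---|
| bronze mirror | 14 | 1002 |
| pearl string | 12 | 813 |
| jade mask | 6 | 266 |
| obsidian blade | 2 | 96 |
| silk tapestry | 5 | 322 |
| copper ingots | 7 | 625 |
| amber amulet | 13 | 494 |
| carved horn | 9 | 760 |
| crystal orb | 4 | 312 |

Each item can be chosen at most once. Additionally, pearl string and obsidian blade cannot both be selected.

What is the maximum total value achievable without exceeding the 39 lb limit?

The ratio ordering already packs tightly: bronze mirror + silk tapestry + copper ingots + carved horn + crystal orb, 39 lb, 3021.

3021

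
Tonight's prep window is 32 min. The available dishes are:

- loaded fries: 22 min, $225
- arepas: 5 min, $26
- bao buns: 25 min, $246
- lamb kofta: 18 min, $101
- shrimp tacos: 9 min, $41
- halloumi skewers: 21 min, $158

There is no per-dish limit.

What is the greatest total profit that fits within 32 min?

277

The ratio ordering already packs tightly: loaded fries + 2×arepas, 32 min, 277.
That's the maximum — no swap from here does better than 277.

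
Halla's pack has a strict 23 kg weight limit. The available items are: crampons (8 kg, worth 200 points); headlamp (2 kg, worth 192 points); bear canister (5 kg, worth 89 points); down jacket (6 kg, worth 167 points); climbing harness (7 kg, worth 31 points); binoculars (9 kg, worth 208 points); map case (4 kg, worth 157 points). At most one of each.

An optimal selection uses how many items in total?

The maximum utility within 23 kg is 757.
For example crampons + headlamp + binoculars + map case achieves it, using 23 kg.
Any selection reaching 757 contains exactly 4 items.

4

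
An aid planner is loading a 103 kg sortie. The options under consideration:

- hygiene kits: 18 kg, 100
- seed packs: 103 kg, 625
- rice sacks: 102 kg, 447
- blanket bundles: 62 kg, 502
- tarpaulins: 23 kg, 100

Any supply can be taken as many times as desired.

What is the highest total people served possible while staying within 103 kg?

Ranking by ratio (people served/kg): blanket bundles 8.10, seed packs 6.07, hygiene kits 5.56, rice sacks 4.38.
Best packing: 2×hygiene kits + blanket bundles — 98 kg, 702 total.
Every other selection either busts 103 kg or fails to beat 702.

702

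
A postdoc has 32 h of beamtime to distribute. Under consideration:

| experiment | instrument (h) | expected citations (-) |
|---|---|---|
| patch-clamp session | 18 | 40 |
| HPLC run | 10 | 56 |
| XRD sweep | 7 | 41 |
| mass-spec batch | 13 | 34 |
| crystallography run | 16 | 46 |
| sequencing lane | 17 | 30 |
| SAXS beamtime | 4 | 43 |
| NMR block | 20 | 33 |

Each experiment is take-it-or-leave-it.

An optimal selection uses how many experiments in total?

Optimal total is 145.
For example HPLC run + crystallography run + SAXS beamtime achieves it, using 30 h.
Every optimal selection uses 3 experiments.

3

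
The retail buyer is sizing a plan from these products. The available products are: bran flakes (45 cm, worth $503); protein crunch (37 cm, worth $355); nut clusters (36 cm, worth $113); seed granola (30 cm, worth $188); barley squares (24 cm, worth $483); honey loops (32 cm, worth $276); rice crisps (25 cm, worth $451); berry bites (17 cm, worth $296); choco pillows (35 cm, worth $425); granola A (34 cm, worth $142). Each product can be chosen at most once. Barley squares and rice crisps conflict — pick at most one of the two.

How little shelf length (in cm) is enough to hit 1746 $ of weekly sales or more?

Minimise cm subject to total weekly sales ≥ 1746.
bran flakes + protein crunch + barley squares + choco pillows reaches 1766 using 141 cm.
Any bundle with less than 141 cm falls short of 1746.

141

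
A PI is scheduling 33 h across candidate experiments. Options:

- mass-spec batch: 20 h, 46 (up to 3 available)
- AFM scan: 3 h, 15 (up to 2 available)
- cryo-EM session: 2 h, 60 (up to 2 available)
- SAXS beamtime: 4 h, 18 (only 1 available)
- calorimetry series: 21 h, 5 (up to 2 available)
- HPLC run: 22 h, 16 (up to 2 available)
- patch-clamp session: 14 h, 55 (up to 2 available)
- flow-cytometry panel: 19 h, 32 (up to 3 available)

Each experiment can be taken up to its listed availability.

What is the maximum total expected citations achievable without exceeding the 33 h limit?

By expected citations per h: cryo-EM session 30.00, AFM scan 5.00, SAXS beamtime 4.50 lead.
Greedy by ratio would take 2×AFM scan + 2×cryo-EM session + SAXS beamtime + patch-clamp session: 28 h used, total 223.
The 10 h tied up in 2×AFM scan and SAXS beamtime is better spent on patch-clamp session — total rises to 230 (32 h).
No other feasible combination exceeds 230.

230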